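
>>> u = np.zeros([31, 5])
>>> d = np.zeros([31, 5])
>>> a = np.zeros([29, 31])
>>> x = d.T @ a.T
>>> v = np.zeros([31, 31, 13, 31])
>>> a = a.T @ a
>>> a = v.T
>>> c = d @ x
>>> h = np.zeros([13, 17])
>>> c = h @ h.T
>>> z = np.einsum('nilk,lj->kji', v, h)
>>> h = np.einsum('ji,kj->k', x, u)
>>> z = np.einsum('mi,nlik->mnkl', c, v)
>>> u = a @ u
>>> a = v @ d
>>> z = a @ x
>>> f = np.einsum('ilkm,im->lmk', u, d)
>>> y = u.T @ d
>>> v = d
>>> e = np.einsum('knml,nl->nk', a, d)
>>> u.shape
(31, 13, 31, 5)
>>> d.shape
(31, 5)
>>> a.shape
(31, 31, 13, 5)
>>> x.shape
(5, 29)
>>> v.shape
(31, 5)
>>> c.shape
(13, 13)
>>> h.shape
(31,)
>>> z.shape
(31, 31, 13, 29)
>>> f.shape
(13, 5, 31)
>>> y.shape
(5, 31, 13, 5)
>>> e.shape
(31, 31)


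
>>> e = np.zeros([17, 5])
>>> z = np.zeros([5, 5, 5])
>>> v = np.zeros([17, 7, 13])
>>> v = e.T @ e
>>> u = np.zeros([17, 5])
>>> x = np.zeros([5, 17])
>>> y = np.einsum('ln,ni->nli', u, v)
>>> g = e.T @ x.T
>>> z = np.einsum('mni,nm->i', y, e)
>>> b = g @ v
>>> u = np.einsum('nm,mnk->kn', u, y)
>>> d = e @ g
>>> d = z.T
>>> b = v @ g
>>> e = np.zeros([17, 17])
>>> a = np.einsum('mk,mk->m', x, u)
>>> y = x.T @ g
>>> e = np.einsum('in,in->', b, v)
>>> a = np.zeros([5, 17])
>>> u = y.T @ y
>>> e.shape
()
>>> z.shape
(5,)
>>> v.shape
(5, 5)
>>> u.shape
(5, 5)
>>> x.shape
(5, 17)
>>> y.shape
(17, 5)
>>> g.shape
(5, 5)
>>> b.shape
(5, 5)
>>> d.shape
(5,)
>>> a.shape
(5, 17)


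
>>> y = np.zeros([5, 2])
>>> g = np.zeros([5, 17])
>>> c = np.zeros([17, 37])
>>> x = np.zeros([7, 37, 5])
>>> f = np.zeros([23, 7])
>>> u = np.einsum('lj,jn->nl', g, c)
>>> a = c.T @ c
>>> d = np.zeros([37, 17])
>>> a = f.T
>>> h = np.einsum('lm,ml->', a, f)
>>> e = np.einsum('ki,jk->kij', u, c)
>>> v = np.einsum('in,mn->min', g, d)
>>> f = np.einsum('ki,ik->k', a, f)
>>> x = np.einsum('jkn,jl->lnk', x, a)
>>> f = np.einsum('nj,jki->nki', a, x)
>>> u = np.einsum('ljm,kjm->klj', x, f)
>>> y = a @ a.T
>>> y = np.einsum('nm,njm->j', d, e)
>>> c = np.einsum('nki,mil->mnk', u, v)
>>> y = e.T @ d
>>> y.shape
(17, 5, 17)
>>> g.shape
(5, 17)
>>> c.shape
(37, 7, 23)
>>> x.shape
(23, 5, 37)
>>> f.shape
(7, 5, 37)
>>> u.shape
(7, 23, 5)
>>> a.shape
(7, 23)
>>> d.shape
(37, 17)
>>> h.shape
()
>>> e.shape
(37, 5, 17)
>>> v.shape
(37, 5, 17)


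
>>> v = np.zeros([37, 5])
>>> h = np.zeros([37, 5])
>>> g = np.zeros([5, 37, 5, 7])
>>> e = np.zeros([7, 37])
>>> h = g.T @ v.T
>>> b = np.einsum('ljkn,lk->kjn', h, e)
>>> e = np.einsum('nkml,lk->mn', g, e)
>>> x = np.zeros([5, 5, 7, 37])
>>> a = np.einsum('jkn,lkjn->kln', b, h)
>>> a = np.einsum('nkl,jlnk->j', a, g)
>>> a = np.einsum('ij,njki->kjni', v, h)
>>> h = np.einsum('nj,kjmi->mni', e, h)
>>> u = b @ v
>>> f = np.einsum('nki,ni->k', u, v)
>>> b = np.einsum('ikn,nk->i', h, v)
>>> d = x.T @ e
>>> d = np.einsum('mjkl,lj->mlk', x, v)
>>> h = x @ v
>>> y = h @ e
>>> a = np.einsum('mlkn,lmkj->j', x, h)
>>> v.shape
(37, 5)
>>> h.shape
(5, 5, 7, 5)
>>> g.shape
(5, 37, 5, 7)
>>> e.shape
(5, 5)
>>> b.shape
(37,)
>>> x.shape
(5, 5, 7, 37)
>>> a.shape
(5,)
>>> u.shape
(37, 5, 5)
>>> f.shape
(5,)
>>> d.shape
(5, 37, 7)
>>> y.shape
(5, 5, 7, 5)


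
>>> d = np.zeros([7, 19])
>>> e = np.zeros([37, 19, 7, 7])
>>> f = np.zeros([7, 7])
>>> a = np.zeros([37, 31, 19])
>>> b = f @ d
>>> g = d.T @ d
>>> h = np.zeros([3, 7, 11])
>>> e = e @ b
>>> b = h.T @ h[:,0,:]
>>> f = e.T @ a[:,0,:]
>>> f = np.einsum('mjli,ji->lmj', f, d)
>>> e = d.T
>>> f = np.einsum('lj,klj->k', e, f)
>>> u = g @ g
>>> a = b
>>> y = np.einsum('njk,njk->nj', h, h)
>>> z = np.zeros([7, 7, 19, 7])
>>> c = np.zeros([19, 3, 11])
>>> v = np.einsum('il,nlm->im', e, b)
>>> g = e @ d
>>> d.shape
(7, 19)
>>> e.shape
(19, 7)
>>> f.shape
(19,)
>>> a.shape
(11, 7, 11)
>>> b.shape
(11, 7, 11)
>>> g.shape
(19, 19)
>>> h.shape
(3, 7, 11)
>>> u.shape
(19, 19)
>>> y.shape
(3, 7)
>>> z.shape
(7, 7, 19, 7)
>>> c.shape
(19, 3, 11)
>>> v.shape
(19, 11)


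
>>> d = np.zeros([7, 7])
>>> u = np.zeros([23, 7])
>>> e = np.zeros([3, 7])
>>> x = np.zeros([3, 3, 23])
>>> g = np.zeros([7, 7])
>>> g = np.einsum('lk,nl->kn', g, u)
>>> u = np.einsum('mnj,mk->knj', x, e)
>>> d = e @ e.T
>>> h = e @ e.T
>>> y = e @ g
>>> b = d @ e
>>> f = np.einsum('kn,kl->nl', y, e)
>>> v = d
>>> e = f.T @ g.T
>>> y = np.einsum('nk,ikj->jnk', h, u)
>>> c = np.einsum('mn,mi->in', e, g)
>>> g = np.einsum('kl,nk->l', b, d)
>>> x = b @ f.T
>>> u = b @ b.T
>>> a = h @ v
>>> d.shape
(3, 3)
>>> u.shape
(3, 3)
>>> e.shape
(7, 7)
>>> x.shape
(3, 23)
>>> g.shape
(7,)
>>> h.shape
(3, 3)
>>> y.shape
(23, 3, 3)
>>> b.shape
(3, 7)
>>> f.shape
(23, 7)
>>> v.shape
(3, 3)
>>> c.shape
(23, 7)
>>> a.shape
(3, 3)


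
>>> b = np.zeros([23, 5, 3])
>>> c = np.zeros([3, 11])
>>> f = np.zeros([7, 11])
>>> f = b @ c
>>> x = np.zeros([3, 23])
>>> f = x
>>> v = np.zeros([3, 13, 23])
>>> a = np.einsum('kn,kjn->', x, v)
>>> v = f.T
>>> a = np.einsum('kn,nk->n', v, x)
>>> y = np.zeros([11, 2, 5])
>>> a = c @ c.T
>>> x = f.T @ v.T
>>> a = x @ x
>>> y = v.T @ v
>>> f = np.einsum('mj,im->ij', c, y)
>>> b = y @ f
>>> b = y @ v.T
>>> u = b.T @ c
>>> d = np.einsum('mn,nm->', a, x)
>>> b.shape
(3, 23)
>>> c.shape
(3, 11)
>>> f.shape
(3, 11)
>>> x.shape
(23, 23)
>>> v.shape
(23, 3)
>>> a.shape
(23, 23)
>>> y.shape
(3, 3)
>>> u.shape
(23, 11)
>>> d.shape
()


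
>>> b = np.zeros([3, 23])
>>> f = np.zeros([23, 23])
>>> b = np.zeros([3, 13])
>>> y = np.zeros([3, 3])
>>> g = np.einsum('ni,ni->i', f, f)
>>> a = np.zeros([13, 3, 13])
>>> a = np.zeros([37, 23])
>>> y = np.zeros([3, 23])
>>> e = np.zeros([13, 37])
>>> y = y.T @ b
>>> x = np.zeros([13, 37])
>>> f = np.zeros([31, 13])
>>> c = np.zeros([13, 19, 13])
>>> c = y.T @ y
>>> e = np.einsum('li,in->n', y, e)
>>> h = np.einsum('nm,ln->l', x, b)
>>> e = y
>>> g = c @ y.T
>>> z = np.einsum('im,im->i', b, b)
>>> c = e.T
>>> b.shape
(3, 13)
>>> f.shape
(31, 13)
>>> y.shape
(23, 13)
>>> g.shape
(13, 23)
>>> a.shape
(37, 23)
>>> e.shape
(23, 13)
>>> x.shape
(13, 37)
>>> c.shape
(13, 23)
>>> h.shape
(3,)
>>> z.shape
(3,)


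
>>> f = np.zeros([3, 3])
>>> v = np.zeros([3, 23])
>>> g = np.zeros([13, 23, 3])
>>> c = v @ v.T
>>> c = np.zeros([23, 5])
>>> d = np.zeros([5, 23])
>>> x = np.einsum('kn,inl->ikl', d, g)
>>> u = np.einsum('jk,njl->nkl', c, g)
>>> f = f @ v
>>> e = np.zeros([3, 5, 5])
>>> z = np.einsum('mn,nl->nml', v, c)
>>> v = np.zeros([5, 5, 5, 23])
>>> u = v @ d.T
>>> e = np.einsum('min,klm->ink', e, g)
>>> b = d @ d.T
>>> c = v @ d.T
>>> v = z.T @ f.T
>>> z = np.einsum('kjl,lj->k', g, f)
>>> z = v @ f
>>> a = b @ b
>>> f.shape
(3, 23)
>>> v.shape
(5, 3, 3)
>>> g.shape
(13, 23, 3)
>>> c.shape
(5, 5, 5, 5)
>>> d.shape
(5, 23)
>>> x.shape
(13, 5, 3)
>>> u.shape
(5, 5, 5, 5)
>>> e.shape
(5, 5, 13)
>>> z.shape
(5, 3, 23)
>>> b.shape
(5, 5)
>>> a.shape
(5, 5)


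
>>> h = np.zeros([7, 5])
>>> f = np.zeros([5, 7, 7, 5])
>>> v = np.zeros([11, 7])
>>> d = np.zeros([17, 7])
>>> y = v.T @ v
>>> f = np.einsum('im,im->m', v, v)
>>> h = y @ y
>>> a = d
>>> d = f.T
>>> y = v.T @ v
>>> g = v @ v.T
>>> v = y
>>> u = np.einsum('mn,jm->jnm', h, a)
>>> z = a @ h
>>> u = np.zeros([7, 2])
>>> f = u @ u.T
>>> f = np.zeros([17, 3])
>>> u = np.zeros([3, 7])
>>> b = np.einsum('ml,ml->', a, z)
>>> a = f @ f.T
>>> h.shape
(7, 7)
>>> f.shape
(17, 3)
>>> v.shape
(7, 7)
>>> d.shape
(7,)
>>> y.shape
(7, 7)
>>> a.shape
(17, 17)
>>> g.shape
(11, 11)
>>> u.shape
(3, 7)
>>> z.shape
(17, 7)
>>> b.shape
()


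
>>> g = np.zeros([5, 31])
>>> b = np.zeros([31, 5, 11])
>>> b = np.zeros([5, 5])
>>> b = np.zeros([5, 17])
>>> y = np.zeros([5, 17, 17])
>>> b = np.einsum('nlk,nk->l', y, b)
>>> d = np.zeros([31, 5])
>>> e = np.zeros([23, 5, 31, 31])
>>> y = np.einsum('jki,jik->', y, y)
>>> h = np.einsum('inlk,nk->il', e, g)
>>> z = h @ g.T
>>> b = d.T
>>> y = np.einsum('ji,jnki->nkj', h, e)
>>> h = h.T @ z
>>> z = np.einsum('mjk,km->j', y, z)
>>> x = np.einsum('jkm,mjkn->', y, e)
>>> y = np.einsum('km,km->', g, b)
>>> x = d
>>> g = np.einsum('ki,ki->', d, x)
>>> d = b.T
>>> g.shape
()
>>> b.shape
(5, 31)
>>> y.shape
()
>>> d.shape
(31, 5)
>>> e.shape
(23, 5, 31, 31)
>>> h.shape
(31, 5)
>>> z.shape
(31,)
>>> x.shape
(31, 5)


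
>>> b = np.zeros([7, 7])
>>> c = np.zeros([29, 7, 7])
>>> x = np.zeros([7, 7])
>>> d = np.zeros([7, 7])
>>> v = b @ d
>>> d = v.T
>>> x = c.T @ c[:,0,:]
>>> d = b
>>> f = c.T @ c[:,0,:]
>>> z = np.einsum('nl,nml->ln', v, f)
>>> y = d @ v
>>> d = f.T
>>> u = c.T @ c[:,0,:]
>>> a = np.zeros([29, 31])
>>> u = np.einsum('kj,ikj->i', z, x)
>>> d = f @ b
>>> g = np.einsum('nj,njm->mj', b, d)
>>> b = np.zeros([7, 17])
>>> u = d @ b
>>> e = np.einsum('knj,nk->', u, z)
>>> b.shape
(7, 17)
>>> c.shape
(29, 7, 7)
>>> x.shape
(7, 7, 7)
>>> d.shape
(7, 7, 7)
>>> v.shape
(7, 7)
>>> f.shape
(7, 7, 7)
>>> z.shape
(7, 7)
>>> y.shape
(7, 7)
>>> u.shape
(7, 7, 17)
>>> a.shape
(29, 31)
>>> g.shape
(7, 7)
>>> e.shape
()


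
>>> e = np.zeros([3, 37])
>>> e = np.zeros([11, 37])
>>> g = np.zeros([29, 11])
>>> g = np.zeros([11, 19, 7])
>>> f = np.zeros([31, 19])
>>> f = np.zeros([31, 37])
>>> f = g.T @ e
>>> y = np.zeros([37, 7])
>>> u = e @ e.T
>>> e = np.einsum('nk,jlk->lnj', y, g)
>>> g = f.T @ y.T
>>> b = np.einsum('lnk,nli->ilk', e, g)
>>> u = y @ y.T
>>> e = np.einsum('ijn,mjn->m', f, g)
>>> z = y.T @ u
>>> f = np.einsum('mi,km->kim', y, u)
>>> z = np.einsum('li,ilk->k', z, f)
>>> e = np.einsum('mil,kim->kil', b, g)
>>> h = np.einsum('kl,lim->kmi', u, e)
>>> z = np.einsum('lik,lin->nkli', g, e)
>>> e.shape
(37, 19, 11)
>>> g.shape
(37, 19, 37)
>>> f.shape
(37, 7, 37)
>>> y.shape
(37, 7)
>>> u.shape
(37, 37)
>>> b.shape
(37, 19, 11)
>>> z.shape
(11, 37, 37, 19)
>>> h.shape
(37, 11, 19)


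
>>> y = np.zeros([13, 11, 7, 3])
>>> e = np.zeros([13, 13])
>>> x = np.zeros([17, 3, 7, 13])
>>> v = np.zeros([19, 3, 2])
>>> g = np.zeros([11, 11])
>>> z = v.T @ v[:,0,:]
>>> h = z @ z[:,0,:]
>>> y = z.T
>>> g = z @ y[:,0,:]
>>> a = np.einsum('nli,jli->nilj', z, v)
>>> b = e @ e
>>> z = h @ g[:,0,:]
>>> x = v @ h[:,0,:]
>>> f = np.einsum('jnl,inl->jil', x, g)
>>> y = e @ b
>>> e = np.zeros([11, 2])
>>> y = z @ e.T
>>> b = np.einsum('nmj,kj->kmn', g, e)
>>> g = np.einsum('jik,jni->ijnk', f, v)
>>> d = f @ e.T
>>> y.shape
(2, 3, 11)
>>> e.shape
(11, 2)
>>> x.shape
(19, 3, 2)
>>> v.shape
(19, 3, 2)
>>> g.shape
(2, 19, 3, 2)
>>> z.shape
(2, 3, 2)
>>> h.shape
(2, 3, 2)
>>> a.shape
(2, 2, 3, 19)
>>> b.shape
(11, 3, 2)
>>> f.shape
(19, 2, 2)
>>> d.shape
(19, 2, 11)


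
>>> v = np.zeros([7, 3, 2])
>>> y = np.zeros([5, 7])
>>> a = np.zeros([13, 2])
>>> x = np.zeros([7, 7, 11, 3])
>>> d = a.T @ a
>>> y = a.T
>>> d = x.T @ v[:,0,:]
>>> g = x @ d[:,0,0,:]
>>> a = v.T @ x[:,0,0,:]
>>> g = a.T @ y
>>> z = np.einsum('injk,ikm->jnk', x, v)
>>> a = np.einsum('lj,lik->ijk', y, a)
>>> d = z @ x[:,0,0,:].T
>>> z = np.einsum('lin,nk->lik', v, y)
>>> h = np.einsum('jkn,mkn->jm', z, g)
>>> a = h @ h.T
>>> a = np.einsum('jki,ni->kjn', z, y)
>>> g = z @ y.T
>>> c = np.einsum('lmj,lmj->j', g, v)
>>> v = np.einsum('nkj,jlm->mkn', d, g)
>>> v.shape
(2, 7, 11)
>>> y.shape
(2, 13)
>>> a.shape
(3, 7, 2)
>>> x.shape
(7, 7, 11, 3)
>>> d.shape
(11, 7, 7)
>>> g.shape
(7, 3, 2)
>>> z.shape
(7, 3, 13)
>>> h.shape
(7, 3)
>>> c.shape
(2,)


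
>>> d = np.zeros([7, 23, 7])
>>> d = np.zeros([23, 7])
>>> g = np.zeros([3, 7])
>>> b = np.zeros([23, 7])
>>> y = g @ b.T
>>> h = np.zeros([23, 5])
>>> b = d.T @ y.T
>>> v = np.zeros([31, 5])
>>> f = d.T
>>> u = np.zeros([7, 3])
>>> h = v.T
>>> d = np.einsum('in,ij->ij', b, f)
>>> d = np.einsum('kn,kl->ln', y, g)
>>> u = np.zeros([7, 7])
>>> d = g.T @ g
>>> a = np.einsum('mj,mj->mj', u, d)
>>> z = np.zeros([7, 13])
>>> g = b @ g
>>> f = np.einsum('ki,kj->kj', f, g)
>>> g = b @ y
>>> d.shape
(7, 7)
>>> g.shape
(7, 23)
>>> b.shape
(7, 3)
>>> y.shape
(3, 23)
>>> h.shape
(5, 31)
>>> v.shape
(31, 5)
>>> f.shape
(7, 7)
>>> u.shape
(7, 7)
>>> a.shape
(7, 7)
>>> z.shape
(7, 13)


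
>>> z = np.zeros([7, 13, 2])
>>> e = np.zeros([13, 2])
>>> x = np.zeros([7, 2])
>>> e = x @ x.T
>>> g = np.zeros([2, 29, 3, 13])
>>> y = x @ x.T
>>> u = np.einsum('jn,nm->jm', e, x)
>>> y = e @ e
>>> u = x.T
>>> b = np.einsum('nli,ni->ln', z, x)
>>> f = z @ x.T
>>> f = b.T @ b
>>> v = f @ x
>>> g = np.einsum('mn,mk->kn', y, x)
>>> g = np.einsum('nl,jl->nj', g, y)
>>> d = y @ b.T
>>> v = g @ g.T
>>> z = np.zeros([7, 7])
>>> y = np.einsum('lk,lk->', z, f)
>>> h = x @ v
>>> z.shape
(7, 7)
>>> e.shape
(7, 7)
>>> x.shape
(7, 2)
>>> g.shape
(2, 7)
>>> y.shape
()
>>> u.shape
(2, 7)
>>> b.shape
(13, 7)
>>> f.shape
(7, 7)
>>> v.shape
(2, 2)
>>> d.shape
(7, 13)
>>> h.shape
(7, 2)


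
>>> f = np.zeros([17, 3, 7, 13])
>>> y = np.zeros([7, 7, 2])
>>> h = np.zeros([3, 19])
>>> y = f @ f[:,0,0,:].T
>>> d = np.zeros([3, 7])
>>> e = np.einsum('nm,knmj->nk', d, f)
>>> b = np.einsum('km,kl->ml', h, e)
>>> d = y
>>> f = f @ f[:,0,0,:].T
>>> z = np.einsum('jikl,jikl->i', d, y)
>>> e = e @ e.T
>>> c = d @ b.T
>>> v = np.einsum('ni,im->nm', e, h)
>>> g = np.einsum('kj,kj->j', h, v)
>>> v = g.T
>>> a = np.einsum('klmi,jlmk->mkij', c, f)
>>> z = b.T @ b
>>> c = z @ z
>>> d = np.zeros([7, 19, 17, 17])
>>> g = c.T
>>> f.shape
(17, 3, 7, 17)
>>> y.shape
(17, 3, 7, 17)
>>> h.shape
(3, 19)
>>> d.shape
(7, 19, 17, 17)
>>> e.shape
(3, 3)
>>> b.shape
(19, 17)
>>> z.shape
(17, 17)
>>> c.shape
(17, 17)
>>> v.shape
(19,)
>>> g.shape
(17, 17)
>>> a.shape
(7, 17, 19, 17)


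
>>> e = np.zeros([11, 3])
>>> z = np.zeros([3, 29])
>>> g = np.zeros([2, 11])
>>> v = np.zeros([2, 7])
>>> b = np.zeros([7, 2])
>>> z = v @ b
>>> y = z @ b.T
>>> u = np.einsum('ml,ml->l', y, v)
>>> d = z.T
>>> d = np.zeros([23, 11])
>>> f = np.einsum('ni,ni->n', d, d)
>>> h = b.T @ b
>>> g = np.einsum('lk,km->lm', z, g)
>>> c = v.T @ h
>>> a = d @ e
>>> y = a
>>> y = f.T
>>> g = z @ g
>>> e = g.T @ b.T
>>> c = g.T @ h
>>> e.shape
(11, 7)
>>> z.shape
(2, 2)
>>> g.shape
(2, 11)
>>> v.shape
(2, 7)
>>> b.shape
(7, 2)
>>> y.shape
(23,)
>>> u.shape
(7,)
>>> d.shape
(23, 11)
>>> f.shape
(23,)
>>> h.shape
(2, 2)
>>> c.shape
(11, 2)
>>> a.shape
(23, 3)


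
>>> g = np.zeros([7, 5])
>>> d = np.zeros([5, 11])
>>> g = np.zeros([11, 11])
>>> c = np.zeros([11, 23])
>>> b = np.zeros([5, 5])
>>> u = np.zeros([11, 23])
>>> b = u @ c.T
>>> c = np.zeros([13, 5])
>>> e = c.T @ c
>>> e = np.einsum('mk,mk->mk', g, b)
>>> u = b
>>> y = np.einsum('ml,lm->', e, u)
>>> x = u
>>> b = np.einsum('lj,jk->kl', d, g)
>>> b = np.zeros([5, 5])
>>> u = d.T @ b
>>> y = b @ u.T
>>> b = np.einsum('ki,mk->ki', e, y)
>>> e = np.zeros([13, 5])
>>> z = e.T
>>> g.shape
(11, 11)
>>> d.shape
(5, 11)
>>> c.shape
(13, 5)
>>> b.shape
(11, 11)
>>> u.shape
(11, 5)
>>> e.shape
(13, 5)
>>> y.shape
(5, 11)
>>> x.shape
(11, 11)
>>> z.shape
(5, 13)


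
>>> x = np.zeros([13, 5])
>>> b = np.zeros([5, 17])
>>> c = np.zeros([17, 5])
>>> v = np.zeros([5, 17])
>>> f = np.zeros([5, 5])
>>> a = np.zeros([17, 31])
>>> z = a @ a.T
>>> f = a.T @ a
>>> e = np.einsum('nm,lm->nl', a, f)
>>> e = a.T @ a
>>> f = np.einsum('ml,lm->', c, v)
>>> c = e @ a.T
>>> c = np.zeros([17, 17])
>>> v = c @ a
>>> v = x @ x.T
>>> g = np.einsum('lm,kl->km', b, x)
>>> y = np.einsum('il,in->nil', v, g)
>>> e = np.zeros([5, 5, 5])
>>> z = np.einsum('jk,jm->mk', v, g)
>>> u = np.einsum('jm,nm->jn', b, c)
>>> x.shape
(13, 5)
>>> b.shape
(5, 17)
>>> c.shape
(17, 17)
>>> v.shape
(13, 13)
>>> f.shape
()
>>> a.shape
(17, 31)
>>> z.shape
(17, 13)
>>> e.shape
(5, 5, 5)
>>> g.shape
(13, 17)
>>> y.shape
(17, 13, 13)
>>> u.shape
(5, 17)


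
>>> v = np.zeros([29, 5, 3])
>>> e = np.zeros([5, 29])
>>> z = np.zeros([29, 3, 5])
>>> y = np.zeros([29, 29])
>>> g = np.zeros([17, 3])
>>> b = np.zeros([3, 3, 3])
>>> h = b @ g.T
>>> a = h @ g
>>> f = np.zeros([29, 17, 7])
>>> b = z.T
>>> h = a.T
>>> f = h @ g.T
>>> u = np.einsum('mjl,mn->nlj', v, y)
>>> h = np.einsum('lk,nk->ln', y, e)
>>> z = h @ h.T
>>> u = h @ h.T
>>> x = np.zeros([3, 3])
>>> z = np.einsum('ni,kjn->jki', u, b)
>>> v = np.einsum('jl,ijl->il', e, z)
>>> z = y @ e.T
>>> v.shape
(3, 29)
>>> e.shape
(5, 29)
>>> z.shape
(29, 5)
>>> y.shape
(29, 29)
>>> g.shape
(17, 3)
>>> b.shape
(5, 3, 29)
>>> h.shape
(29, 5)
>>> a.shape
(3, 3, 3)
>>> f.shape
(3, 3, 17)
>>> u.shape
(29, 29)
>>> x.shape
(3, 3)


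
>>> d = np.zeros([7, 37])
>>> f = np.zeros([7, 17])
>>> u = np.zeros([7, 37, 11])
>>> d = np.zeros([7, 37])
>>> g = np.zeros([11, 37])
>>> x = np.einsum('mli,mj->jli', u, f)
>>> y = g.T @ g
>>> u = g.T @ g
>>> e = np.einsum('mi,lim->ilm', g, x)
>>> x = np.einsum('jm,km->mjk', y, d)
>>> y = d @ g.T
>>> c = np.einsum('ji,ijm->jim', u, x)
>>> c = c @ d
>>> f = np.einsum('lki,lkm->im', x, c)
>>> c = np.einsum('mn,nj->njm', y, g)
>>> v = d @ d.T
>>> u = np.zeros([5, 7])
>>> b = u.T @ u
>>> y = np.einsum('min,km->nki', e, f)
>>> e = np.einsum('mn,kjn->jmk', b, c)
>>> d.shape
(7, 37)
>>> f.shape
(7, 37)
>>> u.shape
(5, 7)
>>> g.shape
(11, 37)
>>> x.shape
(37, 37, 7)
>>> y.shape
(11, 7, 17)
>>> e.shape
(37, 7, 11)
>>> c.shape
(11, 37, 7)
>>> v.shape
(7, 7)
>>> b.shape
(7, 7)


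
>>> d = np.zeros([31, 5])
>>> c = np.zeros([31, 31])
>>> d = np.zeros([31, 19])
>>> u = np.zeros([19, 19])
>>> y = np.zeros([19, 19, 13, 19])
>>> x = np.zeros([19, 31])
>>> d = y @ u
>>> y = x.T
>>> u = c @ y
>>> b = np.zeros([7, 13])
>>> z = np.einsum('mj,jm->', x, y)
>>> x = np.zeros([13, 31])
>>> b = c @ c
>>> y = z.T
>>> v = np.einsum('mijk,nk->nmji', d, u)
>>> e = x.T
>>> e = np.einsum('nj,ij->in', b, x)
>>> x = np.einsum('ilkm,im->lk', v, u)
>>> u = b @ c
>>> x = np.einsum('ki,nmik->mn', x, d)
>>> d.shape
(19, 19, 13, 19)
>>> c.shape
(31, 31)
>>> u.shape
(31, 31)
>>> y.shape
()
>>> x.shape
(19, 19)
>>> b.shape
(31, 31)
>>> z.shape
()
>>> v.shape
(31, 19, 13, 19)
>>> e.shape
(13, 31)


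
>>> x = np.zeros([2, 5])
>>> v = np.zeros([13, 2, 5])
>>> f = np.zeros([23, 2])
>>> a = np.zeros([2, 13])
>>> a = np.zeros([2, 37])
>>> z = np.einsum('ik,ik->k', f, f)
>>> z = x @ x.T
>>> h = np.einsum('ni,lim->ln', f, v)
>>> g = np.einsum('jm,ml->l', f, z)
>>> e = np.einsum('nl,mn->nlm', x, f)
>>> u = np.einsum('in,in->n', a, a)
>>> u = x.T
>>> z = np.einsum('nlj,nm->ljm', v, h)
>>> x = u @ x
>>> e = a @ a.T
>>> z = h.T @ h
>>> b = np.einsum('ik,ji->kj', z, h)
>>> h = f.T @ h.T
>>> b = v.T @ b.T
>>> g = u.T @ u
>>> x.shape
(5, 5)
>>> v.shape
(13, 2, 5)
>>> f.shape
(23, 2)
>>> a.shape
(2, 37)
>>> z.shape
(23, 23)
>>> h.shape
(2, 13)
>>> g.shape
(2, 2)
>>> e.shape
(2, 2)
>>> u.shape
(5, 2)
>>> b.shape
(5, 2, 23)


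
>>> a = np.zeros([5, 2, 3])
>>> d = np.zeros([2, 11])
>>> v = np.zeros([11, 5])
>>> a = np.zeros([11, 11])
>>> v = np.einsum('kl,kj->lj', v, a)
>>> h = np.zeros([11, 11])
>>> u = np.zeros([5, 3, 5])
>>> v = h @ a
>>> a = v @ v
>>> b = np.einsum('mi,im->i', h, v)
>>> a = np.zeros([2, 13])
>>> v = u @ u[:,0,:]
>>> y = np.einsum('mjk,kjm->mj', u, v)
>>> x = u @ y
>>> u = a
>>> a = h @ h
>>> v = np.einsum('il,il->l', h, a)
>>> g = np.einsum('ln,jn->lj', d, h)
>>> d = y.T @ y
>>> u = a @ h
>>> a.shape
(11, 11)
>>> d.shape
(3, 3)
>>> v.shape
(11,)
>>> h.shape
(11, 11)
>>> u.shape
(11, 11)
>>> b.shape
(11,)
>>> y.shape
(5, 3)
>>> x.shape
(5, 3, 3)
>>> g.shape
(2, 11)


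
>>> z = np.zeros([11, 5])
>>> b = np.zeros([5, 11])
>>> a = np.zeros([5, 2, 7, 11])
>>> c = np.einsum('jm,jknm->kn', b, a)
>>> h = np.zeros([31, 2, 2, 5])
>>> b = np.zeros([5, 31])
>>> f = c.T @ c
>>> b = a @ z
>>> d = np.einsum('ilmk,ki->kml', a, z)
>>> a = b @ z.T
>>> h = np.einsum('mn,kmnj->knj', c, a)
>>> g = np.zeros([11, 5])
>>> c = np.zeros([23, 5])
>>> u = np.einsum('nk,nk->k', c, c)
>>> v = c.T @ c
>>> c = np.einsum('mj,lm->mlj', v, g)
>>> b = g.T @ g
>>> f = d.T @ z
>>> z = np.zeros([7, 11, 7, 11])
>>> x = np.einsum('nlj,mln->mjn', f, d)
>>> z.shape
(7, 11, 7, 11)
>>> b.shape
(5, 5)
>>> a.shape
(5, 2, 7, 11)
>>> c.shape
(5, 11, 5)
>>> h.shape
(5, 7, 11)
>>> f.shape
(2, 7, 5)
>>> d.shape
(11, 7, 2)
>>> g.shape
(11, 5)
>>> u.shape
(5,)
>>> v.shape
(5, 5)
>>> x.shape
(11, 5, 2)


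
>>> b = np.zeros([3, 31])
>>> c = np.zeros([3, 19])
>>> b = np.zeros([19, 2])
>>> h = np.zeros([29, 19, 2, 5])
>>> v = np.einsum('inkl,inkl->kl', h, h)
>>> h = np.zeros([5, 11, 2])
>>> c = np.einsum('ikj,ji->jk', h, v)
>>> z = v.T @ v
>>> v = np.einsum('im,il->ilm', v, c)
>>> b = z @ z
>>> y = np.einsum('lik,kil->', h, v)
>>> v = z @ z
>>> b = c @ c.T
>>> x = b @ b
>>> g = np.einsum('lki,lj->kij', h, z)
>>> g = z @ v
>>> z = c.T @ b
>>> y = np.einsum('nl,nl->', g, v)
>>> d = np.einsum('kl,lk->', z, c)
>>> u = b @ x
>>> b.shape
(2, 2)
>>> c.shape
(2, 11)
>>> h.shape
(5, 11, 2)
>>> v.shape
(5, 5)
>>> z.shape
(11, 2)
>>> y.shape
()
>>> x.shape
(2, 2)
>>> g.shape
(5, 5)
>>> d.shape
()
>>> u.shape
(2, 2)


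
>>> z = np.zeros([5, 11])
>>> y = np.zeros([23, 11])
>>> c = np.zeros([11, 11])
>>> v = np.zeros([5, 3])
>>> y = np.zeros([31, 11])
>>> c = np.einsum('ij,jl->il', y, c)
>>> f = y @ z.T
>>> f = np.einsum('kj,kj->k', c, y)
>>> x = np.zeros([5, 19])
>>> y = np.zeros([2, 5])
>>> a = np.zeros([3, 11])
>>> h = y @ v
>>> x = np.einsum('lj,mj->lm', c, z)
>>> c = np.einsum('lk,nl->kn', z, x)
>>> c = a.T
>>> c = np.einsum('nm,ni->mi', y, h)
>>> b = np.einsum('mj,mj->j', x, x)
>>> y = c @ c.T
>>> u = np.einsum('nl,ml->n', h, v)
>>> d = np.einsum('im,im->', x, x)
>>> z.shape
(5, 11)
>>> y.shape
(5, 5)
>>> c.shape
(5, 3)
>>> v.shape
(5, 3)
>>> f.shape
(31,)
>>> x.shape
(31, 5)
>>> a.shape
(3, 11)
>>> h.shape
(2, 3)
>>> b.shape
(5,)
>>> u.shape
(2,)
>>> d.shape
()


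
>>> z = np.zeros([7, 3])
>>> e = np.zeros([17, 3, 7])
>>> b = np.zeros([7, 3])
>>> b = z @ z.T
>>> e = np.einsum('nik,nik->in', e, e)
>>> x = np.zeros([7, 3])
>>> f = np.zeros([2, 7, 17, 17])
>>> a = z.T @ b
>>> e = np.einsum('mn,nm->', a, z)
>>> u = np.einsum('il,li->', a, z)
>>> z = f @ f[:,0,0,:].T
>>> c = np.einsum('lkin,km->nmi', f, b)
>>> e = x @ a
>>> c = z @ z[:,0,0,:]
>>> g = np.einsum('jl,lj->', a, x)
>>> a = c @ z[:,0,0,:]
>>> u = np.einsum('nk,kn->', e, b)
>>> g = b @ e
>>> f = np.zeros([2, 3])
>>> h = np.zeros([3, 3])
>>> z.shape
(2, 7, 17, 2)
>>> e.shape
(7, 7)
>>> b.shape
(7, 7)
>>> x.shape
(7, 3)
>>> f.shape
(2, 3)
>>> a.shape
(2, 7, 17, 2)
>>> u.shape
()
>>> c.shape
(2, 7, 17, 2)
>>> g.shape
(7, 7)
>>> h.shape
(3, 3)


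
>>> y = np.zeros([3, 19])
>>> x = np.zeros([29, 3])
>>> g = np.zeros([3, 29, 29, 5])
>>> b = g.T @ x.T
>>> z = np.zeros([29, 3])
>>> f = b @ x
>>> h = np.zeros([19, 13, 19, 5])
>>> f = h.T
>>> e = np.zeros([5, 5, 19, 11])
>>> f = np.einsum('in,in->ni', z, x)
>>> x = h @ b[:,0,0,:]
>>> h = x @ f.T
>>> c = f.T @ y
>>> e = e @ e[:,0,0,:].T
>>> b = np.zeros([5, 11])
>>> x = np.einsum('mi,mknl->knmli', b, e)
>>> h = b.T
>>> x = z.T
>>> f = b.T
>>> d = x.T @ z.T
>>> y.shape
(3, 19)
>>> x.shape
(3, 29)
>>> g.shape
(3, 29, 29, 5)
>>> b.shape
(5, 11)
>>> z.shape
(29, 3)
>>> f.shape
(11, 5)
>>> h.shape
(11, 5)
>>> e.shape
(5, 5, 19, 5)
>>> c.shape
(29, 19)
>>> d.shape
(29, 29)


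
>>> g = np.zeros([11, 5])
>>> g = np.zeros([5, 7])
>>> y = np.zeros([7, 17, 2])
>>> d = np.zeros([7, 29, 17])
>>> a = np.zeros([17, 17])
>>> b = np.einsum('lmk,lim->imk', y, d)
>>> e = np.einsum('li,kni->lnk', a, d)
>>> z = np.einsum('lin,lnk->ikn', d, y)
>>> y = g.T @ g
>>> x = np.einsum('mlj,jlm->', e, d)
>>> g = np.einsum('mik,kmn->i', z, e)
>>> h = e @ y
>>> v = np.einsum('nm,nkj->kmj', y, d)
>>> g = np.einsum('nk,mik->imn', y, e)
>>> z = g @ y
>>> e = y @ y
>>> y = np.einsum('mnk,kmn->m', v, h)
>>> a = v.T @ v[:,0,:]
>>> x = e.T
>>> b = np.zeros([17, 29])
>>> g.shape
(29, 17, 7)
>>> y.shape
(29,)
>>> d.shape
(7, 29, 17)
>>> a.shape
(17, 7, 17)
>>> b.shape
(17, 29)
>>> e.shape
(7, 7)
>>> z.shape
(29, 17, 7)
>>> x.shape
(7, 7)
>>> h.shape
(17, 29, 7)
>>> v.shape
(29, 7, 17)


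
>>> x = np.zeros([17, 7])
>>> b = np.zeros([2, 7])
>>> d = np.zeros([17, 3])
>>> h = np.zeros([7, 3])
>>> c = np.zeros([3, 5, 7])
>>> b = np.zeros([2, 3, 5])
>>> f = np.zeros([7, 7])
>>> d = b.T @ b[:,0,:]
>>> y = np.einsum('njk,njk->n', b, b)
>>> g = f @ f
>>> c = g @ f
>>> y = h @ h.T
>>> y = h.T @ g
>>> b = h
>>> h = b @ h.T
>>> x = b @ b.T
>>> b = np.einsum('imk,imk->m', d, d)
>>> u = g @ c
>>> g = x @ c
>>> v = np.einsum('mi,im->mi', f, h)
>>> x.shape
(7, 7)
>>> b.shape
(3,)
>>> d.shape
(5, 3, 5)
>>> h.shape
(7, 7)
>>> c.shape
(7, 7)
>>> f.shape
(7, 7)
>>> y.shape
(3, 7)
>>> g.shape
(7, 7)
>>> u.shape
(7, 7)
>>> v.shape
(7, 7)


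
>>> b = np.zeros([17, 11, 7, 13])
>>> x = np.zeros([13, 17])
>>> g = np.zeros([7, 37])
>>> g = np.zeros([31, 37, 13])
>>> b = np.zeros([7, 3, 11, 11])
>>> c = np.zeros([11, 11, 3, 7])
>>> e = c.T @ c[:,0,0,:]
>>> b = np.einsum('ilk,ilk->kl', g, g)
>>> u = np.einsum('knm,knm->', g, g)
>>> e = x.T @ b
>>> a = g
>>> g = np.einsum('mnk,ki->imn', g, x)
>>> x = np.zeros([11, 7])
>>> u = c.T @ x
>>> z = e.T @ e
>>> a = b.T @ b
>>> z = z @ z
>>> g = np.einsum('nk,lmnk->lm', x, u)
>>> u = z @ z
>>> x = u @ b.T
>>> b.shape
(13, 37)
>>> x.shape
(37, 13)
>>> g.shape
(7, 3)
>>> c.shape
(11, 11, 3, 7)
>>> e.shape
(17, 37)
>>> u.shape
(37, 37)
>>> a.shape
(37, 37)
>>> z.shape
(37, 37)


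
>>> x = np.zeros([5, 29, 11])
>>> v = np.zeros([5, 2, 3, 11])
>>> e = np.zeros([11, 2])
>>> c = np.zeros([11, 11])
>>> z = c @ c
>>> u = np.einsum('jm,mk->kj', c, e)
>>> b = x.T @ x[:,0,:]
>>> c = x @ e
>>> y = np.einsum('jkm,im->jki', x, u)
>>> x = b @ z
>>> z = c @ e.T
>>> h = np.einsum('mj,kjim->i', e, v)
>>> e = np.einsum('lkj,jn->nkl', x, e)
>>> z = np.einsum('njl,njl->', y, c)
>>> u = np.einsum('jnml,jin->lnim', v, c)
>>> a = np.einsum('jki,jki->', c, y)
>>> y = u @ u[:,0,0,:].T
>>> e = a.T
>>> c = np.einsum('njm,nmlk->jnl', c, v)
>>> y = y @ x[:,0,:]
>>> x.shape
(11, 29, 11)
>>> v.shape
(5, 2, 3, 11)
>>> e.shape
()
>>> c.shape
(29, 5, 3)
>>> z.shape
()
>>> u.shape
(11, 2, 29, 3)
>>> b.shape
(11, 29, 11)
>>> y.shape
(11, 2, 29, 11)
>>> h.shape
(3,)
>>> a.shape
()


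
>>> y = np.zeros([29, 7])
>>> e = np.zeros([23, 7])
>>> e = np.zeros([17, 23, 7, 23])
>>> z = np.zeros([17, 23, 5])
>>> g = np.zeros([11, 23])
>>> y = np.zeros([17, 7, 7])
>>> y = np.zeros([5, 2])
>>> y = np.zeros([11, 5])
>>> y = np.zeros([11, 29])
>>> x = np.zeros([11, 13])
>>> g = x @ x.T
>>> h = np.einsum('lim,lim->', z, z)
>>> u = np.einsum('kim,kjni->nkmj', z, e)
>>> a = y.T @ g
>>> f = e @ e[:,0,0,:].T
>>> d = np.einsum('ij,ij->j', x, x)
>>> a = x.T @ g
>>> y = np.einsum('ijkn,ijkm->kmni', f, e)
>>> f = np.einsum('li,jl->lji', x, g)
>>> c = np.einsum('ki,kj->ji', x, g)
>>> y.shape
(7, 23, 17, 17)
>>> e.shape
(17, 23, 7, 23)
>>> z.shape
(17, 23, 5)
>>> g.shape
(11, 11)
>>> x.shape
(11, 13)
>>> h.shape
()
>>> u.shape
(7, 17, 5, 23)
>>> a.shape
(13, 11)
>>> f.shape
(11, 11, 13)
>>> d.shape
(13,)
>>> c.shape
(11, 13)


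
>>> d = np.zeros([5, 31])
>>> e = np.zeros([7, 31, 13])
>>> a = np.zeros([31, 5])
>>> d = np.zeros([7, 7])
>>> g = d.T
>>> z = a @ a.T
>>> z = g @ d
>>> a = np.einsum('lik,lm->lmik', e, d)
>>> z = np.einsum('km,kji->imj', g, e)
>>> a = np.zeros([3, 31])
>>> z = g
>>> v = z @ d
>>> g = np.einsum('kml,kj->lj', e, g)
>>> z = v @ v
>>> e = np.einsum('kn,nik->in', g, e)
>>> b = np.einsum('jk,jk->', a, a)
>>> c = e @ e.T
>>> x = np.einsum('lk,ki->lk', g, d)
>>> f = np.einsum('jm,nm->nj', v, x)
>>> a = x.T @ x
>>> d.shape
(7, 7)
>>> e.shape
(31, 7)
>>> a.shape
(7, 7)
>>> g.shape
(13, 7)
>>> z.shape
(7, 7)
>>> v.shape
(7, 7)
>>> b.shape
()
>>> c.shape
(31, 31)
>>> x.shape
(13, 7)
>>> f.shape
(13, 7)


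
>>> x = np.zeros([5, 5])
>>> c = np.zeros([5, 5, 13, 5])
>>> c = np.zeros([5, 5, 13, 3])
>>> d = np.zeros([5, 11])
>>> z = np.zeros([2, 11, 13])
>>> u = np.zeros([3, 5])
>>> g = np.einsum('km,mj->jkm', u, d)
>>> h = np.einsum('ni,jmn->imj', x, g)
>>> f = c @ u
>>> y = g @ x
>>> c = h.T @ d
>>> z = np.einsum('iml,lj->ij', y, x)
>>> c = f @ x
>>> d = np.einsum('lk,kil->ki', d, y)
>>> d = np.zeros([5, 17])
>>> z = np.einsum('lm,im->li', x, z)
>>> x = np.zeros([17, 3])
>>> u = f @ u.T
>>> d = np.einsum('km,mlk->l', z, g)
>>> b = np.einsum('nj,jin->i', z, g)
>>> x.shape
(17, 3)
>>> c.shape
(5, 5, 13, 5)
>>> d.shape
(3,)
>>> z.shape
(5, 11)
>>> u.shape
(5, 5, 13, 3)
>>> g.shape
(11, 3, 5)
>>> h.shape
(5, 3, 11)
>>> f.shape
(5, 5, 13, 5)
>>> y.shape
(11, 3, 5)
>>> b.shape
(3,)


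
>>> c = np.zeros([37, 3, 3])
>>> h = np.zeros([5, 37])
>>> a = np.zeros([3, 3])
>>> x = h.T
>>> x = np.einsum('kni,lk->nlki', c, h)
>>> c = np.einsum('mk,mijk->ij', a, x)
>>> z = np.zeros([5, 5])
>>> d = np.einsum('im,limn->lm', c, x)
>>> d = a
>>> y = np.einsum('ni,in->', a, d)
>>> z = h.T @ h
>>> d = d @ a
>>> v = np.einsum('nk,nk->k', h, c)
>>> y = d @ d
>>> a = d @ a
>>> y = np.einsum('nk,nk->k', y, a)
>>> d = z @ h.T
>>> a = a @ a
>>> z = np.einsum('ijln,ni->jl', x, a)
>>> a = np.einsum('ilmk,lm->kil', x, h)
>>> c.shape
(5, 37)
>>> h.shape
(5, 37)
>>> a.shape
(3, 3, 5)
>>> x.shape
(3, 5, 37, 3)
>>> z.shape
(5, 37)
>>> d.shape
(37, 5)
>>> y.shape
(3,)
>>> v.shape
(37,)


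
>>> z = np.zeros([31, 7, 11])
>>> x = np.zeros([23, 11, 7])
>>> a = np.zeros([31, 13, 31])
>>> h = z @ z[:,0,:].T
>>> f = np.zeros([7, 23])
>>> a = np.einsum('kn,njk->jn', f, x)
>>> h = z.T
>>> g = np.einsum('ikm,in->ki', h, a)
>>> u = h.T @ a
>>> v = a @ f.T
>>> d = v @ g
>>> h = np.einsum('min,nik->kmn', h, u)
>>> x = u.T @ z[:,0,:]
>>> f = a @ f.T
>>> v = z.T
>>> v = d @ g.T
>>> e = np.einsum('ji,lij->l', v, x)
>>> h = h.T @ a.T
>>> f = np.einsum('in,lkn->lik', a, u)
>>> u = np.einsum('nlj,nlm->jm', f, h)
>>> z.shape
(31, 7, 11)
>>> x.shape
(23, 7, 11)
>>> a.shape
(11, 23)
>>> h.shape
(31, 11, 11)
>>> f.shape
(31, 11, 7)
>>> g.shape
(7, 11)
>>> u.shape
(7, 11)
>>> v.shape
(11, 7)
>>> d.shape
(11, 11)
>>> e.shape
(23,)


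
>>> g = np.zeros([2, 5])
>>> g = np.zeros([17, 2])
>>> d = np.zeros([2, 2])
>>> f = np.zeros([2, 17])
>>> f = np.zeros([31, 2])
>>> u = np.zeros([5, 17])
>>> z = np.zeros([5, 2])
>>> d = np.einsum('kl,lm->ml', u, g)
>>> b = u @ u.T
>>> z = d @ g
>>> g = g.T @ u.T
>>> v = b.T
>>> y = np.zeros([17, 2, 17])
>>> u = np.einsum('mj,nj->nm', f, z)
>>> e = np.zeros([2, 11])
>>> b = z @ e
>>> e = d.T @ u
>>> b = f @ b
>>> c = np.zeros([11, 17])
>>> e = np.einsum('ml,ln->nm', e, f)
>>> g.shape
(2, 5)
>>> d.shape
(2, 17)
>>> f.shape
(31, 2)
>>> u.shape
(2, 31)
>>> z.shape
(2, 2)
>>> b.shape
(31, 11)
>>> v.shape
(5, 5)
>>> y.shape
(17, 2, 17)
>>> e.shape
(2, 17)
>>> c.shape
(11, 17)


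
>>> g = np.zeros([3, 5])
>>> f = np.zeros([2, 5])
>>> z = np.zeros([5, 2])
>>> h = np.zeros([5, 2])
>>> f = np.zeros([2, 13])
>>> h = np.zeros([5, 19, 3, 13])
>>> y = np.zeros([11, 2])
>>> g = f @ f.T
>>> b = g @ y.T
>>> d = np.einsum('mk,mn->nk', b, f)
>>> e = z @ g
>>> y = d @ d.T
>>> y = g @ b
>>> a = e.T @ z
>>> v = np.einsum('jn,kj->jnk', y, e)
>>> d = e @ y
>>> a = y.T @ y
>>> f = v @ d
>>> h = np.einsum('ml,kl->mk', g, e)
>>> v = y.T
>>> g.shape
(2, 2)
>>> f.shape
(2, 11, 11)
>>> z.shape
(5, 2)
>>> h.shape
(2, 5)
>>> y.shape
(2, 11)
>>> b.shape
(2, 11)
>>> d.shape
(5, 11)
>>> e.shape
(5, 2)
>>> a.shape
(11, 11)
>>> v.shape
(11, 2)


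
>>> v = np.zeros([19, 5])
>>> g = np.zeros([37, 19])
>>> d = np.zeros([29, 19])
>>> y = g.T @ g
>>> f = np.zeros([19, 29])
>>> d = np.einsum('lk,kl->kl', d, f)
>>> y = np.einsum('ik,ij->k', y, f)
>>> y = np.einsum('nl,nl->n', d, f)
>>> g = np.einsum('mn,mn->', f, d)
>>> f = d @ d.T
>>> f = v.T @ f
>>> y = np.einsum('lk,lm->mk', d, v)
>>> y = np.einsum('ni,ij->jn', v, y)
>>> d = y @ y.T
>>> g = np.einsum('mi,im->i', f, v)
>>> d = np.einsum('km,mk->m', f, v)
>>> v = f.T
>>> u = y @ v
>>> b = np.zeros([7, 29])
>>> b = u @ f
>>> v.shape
(19, 5)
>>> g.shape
(19,)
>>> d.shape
(19,)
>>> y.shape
(29, 19)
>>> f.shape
(5, 19)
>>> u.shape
(29, 5)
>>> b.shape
(29, 19)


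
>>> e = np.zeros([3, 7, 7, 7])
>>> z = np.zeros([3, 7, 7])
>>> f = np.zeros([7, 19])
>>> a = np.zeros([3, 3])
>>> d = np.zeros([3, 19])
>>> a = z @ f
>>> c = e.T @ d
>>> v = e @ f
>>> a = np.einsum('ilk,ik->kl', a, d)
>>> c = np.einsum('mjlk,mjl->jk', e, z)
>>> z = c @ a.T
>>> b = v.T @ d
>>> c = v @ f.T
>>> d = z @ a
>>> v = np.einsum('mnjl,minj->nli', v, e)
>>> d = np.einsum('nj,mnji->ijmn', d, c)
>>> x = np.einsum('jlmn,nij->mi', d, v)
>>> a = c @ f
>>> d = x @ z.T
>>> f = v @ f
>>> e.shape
(3, 7, 7, 7)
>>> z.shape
(7, 19)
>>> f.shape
(7, 19, 19)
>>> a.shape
(3, 7, 7, 19)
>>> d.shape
(3, 7)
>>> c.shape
(3, 7, 7, 7)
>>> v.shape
(7, 19, 7)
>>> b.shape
(19, 7, 7, 19)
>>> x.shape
(3, 19)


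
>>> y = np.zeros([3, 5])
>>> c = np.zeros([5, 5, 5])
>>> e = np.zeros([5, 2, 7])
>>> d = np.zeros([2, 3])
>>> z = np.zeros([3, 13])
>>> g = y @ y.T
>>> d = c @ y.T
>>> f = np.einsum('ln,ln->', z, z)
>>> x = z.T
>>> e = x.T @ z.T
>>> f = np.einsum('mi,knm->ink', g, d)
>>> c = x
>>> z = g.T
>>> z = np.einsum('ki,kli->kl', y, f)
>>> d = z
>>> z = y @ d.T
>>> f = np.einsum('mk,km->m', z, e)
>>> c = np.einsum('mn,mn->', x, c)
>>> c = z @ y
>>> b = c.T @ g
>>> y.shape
(3, 5)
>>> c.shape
(3, 5)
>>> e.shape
(3, 3)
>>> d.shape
(3, 5)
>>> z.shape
(3, 3)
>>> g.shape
(3, 3)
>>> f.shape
(3,)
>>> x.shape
(13, 3)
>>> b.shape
(5, 3)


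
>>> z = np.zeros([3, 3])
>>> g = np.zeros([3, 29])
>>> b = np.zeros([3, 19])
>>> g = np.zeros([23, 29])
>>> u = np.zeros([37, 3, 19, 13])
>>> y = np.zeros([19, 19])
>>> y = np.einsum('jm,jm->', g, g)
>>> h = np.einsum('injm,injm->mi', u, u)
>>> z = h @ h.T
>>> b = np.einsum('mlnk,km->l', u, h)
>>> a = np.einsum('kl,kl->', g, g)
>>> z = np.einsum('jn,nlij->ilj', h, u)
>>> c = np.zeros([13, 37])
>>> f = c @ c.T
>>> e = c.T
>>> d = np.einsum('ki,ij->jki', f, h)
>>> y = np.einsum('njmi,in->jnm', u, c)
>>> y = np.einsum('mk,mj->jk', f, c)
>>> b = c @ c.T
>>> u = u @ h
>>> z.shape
(19, 3, 13)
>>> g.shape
(23, 29)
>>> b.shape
(13, 13)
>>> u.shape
(37, 3, 19, 37)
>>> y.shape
(37, 13)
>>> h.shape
(13, 37)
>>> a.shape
()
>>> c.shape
(13, 37)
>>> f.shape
(13, 13)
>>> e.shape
(37, 13)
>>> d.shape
(37, 13, 13)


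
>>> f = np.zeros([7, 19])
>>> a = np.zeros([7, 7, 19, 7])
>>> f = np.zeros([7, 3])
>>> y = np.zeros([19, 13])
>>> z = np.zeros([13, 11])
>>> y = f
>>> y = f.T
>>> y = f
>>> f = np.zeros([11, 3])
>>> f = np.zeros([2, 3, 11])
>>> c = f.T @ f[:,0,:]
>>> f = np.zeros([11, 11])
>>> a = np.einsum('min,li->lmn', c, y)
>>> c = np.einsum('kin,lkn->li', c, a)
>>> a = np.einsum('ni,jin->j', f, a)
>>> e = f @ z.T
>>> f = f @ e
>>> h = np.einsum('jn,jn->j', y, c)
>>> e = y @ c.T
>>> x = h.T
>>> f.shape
(11, 13)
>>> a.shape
(7,)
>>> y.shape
(7, 3)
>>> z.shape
(13, 11)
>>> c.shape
(7, 3)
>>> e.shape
(7, 7)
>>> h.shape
(7,)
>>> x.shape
(7,)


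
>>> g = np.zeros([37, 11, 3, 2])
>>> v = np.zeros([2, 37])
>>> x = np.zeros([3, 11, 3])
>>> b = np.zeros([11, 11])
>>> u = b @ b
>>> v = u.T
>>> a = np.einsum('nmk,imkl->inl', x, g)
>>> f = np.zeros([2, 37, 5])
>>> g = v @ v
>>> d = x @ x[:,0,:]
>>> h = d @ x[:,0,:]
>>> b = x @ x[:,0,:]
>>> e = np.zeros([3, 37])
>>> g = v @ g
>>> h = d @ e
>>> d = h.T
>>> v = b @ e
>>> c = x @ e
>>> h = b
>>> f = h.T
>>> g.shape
(11, 11)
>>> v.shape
(3, 11, 37)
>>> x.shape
(3, 11, 3)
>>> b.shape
(3, 11, 3)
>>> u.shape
(11, 11)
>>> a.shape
(37, 3, 2)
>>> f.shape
(3, 11, 3)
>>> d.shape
(37, 11, 3)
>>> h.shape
(3, 11, 3)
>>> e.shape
(3, 37)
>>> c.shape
(3, 11, 37)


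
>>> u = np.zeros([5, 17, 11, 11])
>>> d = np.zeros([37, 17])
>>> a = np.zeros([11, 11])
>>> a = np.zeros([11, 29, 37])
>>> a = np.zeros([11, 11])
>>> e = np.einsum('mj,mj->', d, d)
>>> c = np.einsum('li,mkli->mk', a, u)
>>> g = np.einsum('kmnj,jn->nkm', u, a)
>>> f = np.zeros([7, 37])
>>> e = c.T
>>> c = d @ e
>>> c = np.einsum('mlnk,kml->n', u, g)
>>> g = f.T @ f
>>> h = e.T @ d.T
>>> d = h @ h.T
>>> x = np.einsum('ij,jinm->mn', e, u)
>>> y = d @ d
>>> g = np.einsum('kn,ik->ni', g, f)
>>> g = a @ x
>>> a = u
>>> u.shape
(5, 17, 11, 11)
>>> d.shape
(5, 5)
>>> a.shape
(5, 17, 11, 11)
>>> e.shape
(17, 5)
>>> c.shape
(11,)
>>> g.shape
(11, 11)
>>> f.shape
(7, 37)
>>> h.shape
(5, 37)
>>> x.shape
(11, 11)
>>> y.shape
(5, 5)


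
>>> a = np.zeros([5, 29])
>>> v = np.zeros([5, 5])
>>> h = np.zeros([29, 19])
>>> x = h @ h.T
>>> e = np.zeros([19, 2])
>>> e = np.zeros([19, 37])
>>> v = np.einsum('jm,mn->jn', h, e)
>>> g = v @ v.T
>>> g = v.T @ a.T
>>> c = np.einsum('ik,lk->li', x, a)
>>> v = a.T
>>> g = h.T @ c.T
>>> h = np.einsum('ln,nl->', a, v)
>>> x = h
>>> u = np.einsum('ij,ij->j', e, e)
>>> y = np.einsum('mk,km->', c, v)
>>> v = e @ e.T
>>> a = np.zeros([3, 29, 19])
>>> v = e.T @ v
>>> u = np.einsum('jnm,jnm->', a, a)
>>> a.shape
(3, 29, 19)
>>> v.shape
(37, 19)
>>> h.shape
()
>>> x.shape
()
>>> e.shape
(19, 37)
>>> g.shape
(19, 5)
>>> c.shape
(5, 29)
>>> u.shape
()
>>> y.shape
()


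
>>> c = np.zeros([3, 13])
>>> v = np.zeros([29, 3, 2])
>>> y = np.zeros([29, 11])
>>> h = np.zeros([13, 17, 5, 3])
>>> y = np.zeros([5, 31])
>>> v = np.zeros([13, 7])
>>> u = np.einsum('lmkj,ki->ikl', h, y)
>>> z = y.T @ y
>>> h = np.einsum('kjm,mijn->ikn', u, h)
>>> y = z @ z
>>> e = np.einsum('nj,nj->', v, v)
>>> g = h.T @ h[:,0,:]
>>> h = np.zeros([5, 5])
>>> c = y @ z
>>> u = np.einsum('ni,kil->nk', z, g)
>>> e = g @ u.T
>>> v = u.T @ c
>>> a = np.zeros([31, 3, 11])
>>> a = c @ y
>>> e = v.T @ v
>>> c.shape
(31, 31)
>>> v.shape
(3, 31)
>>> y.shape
(31, 31)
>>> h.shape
(5, 5)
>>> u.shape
(31, 3)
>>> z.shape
(31, 31)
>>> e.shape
(31, 31)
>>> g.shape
(3, 31, 3)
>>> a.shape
(31, 31)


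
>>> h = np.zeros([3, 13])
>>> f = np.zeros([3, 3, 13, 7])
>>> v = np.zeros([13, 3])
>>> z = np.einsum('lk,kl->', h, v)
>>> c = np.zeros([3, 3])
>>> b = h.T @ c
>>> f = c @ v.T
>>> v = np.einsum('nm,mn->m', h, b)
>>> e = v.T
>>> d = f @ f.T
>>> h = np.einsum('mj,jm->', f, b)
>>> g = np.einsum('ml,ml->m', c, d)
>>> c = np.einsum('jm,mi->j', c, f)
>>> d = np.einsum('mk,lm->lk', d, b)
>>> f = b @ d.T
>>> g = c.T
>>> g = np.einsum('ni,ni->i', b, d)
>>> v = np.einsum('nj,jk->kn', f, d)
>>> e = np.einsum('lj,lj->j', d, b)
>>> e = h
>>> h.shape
()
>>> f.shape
(13, 13)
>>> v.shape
(3, 13)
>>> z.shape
()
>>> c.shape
(3,)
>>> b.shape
(13, 3)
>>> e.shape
()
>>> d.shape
(13, 3)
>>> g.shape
(3,)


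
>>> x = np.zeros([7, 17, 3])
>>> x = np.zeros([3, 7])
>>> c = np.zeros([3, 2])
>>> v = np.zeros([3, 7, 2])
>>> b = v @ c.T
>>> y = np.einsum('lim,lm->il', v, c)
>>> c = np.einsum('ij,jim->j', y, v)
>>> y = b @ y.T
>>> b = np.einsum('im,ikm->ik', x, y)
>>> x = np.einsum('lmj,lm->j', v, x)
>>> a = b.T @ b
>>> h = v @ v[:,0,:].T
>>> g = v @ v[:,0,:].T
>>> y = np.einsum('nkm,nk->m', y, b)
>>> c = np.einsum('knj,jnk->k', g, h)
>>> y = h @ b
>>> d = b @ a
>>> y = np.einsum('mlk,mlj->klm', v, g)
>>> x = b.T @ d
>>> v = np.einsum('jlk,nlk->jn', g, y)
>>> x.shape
(7, 7)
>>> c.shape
(3,)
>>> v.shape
(3, 2)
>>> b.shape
(3, 7)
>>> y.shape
(2, 7, 3)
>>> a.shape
(7, 7)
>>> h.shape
(3, 7, 3)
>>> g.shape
(3, 7, 3)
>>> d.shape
(3, 7)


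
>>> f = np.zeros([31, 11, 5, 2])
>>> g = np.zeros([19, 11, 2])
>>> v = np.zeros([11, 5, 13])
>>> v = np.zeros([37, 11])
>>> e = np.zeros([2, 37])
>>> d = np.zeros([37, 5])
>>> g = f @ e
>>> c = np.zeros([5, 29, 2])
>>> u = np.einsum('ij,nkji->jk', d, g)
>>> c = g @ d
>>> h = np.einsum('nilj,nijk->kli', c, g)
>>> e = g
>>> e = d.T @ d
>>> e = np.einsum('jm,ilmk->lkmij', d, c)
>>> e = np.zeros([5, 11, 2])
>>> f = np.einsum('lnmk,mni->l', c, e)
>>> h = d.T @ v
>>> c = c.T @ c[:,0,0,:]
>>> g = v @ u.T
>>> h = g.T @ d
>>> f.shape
(31,)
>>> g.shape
(37, 5)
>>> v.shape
(37, 11)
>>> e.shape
(5, 11, 2)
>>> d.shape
(37, 5)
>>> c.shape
(5, 5, 11, 5)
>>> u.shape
(5, 11)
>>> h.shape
(5, 5)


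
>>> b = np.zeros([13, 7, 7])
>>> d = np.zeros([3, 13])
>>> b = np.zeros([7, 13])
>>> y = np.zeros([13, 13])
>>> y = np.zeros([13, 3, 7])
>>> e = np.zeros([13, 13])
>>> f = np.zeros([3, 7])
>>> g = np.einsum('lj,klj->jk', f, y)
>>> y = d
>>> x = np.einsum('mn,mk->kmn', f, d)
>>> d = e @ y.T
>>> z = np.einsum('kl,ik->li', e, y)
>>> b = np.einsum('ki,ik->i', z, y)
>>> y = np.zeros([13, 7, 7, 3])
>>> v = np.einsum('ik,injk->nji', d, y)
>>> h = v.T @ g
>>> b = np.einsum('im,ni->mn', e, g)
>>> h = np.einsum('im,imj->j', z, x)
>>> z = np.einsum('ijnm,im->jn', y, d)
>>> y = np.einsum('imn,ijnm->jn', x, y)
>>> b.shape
(13, 7)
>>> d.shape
(13, 3)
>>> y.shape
(7, 7)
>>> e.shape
(13, 13)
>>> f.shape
(3, 7)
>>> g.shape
(7, 13)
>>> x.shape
(13, 3, 7)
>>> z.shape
(7, 7)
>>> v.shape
(7, 7, 13)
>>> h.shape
(7,)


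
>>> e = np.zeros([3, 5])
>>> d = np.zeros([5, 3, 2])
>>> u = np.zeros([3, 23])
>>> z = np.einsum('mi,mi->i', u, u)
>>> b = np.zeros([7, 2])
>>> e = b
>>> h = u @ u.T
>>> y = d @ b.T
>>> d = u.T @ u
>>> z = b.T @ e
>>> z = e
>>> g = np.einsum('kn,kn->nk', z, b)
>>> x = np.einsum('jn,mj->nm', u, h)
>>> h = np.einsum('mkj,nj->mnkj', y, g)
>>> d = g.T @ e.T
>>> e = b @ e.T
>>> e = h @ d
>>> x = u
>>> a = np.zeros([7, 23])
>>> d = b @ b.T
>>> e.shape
(5, 2, 3, 7)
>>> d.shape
(7, 7)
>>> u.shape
(3, 23)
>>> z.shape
(7, 2)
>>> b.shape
(7, 2)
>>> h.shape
(5, 2, 3, 7)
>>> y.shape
(5, 3, 7)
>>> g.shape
(2, 7)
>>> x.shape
(3, 23)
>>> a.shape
(7, 23)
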